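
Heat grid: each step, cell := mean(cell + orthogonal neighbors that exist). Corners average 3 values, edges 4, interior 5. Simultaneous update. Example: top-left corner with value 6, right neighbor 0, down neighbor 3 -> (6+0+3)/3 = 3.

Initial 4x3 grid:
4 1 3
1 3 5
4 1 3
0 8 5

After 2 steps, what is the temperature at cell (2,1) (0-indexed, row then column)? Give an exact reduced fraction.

Step 1: cell (2,1) = 19/5
Step 2: cell (2,1) = 29/10
Full grid after step 2:
  31/12 199/80 37/12
  87/40 61/20 61/20
  123/40 29/10 121/30
  3 499/120 37/9

Answer: 29/10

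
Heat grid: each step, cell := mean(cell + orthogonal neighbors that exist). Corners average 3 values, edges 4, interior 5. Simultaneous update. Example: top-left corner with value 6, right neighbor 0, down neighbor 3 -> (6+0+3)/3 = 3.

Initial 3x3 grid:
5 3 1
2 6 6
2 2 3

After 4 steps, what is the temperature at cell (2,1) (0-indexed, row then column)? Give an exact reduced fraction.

Answer: 2914747/864000

Derivation:
Step 1: cell (2,1) = 13/4
Step 2: cell (2,1) = 763/240
Step 3: cell (2,1) = 48701/14400
Step 4: cell (2,1) = 2914747/864000
Full grid after step 4:
  226583/64800 3072997/864000 474241/129600
  2905997/864000 1264939/360000 32207/9000
  11881/3600 2914747/864000 456791/129600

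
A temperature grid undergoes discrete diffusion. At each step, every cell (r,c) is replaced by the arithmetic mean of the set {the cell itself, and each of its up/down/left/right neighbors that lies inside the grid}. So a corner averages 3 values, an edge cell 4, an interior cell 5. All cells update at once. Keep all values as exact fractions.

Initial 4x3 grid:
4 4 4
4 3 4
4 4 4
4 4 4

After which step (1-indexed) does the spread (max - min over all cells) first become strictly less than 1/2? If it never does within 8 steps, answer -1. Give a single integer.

Answer: 1

Derivation:
Step 1: max=4, min=15/4, spread=1/4
  -> spread < 1/2 first at step 1
Step 2: max=4, min=377/100, spread=23/100
Step 3: max=1587/400, min=18389/4800, spread=131/960
Step 4: max=28409/7200, min=166249/43200, spread=841/8640
Step 5: max=5666627/1440000, min=66577949/17280000, spread=56863/691200
Step 6: max=50850457/12960000, min=600545659/155520000, spread=386393/6220800
Step 7: max=20315641187/5184000000, min=240438276869/62208000000, spread=26795339/497664000
Step 8: max=1217073850333/311040000000, min=14446104285871/3732480000000, spread=254051069/5971968000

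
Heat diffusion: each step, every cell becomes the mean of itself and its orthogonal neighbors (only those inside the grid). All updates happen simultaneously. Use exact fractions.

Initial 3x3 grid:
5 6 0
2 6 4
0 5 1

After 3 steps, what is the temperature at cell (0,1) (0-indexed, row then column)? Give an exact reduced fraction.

Step 1: cell (0,1) = 17/4
Step 2: cell (0,1) = 991/240
Step 3: cell (0,1) = 54317/14400
Full grid after step 3:
  4213/1080 54317/14400 997/270
  50417/14400 21779/6000 48767/14400
  7061/2160 5749/1800 7091/2160

Answer: 54317/14400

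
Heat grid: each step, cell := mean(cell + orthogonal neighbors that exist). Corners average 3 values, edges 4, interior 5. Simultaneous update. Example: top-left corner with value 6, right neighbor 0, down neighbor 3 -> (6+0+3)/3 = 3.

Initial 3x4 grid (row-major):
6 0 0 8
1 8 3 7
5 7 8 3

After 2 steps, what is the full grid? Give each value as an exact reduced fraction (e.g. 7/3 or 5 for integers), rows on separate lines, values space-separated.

Answer: 65/18 743/240 329/80 13/3
58/15 49/10 89/20 429/80
49/9 1223/240 469/80 11/2

Derivation:
After step 1:
  7/3 7/2 11/4 5
  5 19/5 26/5 21/4
  13/3 7 21/4 6
After step 2:
  65/18 743/240 329/80 13/3
  58/15 49/10 89/20 429/80
  49/9 1223/240 469/80 11/2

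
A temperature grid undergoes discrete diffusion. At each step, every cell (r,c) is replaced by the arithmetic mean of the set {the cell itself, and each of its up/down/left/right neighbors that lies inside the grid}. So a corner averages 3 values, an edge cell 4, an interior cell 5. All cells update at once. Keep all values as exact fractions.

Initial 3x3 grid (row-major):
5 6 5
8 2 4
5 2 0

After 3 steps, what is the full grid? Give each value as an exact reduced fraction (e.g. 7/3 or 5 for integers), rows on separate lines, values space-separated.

After step 1:
  19/3 9/2 5
  5 22/5 11/4
  5 9/4 2
After step 2:
  95/18 607/120 49/12
  311/60 189/50 283/80
  49/12 273/80 7/3
After step 3:
  5587/1080 32759/7200 3043/720
  4123/900 12583/3000 16481/4800
  3043/720 16331/4800 557/180

Answer: 5587/1080 32759/7200 3043/720
4123/900 12583/3000 16481/4800
3043/720 16331/4800 557/180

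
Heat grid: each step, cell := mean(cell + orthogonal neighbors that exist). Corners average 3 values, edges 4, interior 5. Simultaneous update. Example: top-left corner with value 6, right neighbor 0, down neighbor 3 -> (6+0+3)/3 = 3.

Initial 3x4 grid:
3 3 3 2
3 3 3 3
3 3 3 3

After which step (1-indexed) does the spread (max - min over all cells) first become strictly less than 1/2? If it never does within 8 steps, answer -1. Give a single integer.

Answer: 1

Derivation:
Step 1: max=3, min=8/3, spread=1/3
  -> spread < 1/2 first at step 1
Step 2: max=3, min=49/18, spread=5/18
Step 3: max=3, min=607/216, spread=41/216
Step 4: max=3, min=73543/25920, spread=4217/25920
Step 5: max=21521/7200, min=4456451/1555200, spread=38417/311040
Step 6: max=429403/144000, min=268735789/93312000, spread=1903471/18662400
Step 7: max=12844241/4320000, min=16195170911/5598720000, spread=18038617/223948800
Step 8: max=1153473241/388800000, min=974501417149/335923200000, spread=883978523/13436928000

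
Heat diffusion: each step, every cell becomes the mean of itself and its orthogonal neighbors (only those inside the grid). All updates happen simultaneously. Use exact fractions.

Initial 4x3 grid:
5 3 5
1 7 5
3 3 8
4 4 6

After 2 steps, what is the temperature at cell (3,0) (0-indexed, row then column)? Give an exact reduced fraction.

Answer: 32/9

Derivation:
Step 1: cell (3,0) = 11/3
Step 2: cell (3,0) = 32/9
Full grid after step 2:
  4 121/30 187/36
  271/80 481/100 1193/240
  185/48 213/50 91/16
  32/9 227/48 21/4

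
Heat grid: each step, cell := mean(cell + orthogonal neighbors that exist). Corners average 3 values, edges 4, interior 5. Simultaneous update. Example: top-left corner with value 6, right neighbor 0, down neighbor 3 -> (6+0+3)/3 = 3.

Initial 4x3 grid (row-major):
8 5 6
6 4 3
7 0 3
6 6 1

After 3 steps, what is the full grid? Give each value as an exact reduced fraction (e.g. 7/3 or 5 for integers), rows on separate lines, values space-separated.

After step 1:
  19/3 23/4 14/3
  25/4 18/5 4
  19/4 4 7/4
  19/3 13/4 10/3
After step 2:
  55/9 407/80 173/36
  157/30 118/25 841/240
  16/3 347/100 157/48
  43/9 203/48 25/9
After step 3:
  11831/2160 24869/4800 4823/1080
  9629/1800 4403/1000 29341/7200
  16933/3600 6307/1500 23441/7200
  2065/432 54917/14400 185/54

Answer: 11831/2160 24869/4800 4823/1080
9629/1800 4403/1000 29341/7200
16933/3600 6307/1500 23441/7200
2065/432 54917/14400 185/54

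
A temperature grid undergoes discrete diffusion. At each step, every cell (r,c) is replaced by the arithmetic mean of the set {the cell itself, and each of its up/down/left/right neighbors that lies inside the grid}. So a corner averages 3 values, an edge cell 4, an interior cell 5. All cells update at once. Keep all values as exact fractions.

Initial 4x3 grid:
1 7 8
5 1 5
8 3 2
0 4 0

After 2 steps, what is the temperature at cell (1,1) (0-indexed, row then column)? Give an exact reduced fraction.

Answer: 99/25

Derivation:
Step 1: cell (1,1) = 21/5
Step 2: cell (1,1) = 99/25
Full grid after step 2:
  37/9 389/80 179/36
  977/240 99/25 521/120
  307/80 321/100 121/40
  13/4 227/80 25/12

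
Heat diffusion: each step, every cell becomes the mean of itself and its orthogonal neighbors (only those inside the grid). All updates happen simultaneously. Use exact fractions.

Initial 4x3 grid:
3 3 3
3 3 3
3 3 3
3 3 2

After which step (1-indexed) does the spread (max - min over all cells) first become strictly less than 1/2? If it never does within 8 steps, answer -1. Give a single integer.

Answer: 1

Derivation:
Step 1: max=3, min=8/3, spread=1/3
  -> spread < 1/2 first at step 1
Step 2: max=3, min=49/18, spread=5/18
Step 3: max=3, min=607/216, spread=41/216
Step 4: max=3, min=73543/25920, spread=4217/25920
Step 5: max=21521/7200, min=4456451/1555200, spread=38417/311040
Step 6: max=429403/144000, min=268735789/93312000, spread=1903471/18662400
Step 7: max=12844241/4320000, min=16195170911/5598720000, spread=18038617/223948800
Step 8: max=1153473241/388800000, min=974501417149/335923200000, spread=883978523/13436928000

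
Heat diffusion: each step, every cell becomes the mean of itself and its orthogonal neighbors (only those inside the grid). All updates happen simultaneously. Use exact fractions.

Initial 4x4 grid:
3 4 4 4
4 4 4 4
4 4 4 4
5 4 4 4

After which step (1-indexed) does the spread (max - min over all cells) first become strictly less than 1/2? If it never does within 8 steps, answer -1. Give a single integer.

Step 1: max=13/3, min=11/3, spread=2/3
Step 2: max=77/18, min=67/18, spread=5/9
Step 3: max=1801/432, min=1655/432, spread=73/216
  -> spread < 1/2 first at step 3
Step 4: max=53611/12960, min=50069/12960, spread=1771/6480
Step 5: max=318653/77760, min=303427/77760, spread=7613/38880
Step 6: max=47570311/11664000, min=45741689/11664000, spread=914311/5832000
Step 7: max=284146673/69984000, min=275725327/69984000, spread=4210673/34992000
Step 8: max=42499584751/10497600000, min=41481215249/10497600000, spread=509184751/5248800000

Answer: 3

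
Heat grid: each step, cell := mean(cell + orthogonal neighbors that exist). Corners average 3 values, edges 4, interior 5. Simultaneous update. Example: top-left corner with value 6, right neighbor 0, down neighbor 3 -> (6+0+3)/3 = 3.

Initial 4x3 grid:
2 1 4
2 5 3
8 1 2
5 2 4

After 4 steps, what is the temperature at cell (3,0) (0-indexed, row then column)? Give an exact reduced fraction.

Step 1: cell (3,0) = 5
Step 2: cell (3,0) = 4
Step 3: cell (3,0) = 2827/720
Step 4: cell (3,0) = 3131/864
Full grid after step 4:
  39677/12960 12397/4320 18931/6480
  5519/1728 113911/36000 2521/864
  51793/14400 117101/36000 67777/21600
  3131/864 74797/21600 1013/324

Answer: 3131/864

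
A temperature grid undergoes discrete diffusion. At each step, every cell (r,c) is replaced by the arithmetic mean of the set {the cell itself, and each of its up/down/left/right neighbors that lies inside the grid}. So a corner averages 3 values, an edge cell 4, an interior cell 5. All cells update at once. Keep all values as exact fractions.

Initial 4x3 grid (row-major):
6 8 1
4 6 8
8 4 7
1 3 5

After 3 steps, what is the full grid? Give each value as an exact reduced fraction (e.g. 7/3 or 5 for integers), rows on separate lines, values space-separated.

Answer: 409/72 81437/14400 2447/432
4389/800 2083/375 20213/3600
11627/2400 641/125 3163/600
1591/360 21679/4800 393/80

Derivation:
After step 1:
  6 21/4 17/3
  6 6 11/2
  17/4 28/5 6
  4 13/4 5
After step 2:
  23/4 275/48 197/36
  89/16 567/100 139/24
  397/80 251/50 221/40
  23/6 357/80 19/4
After step 3:
  409/72 81437/14400 2447/432
  4389/800 2083/375 20213/3600
  11627/2400 641/125 3163/600
  1591/360 21679/4800 393/80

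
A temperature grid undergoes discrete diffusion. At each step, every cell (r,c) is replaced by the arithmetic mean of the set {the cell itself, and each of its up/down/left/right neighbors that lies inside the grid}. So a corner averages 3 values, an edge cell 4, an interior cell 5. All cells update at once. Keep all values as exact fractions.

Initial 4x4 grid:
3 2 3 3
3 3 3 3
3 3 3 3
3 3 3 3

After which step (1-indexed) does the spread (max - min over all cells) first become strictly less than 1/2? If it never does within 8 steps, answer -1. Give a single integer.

Step 1: max=3, min=8/3, spread=1/3
  -> spread < 1/2 first at step 1
Step 2: max=3, min=329/120, spread=31/120
Step 3: max=3, min=3029/1080, spread=211/1080
Step 4: max=3, min=307157/108000, spread=16843/108000
Step 5: max=26921/9000, min=2777357/972000, spread=130111/972000
Step 6: max=1612841/540000, min=83837633/29160000, spread=3255781/29160000
Step 7: max=1608893/540000, min=2524046309/874800000, spread=82360351/874800000
Step 8: max=289093559/97200000, min=75980683109/26244000000, spread=2074577821/26244000000

Answer: 1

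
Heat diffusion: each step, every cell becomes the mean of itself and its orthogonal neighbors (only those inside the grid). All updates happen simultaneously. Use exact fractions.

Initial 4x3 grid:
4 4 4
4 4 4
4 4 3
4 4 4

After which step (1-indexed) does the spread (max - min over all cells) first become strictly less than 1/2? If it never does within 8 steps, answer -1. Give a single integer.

Answer: 1

Derivation:
Step 1: max=4, min=11/3, spread=1/3
  -> spread < 1/2 first at step 1
Step 2: max=4, min=449/120, spread=31/120
Step 3: max=4, min=4109/1080, spread=211/1080
Step 4: max=7153/1800, min=415103/108000, spread=14077/108000
Step 5: max=428317/108000, min=3747593/972000, spread=5363/48600
Step 6: max=237131/60000, min=112899191/29160000, spread=93859/1166400
Step 7: max=383463533/97200000, min=6788125519/1749600000, spread=4568723/69984000
Step 8: max=11482381111/2916000000, min=408123564371/104976000000, spread=8387449/167961600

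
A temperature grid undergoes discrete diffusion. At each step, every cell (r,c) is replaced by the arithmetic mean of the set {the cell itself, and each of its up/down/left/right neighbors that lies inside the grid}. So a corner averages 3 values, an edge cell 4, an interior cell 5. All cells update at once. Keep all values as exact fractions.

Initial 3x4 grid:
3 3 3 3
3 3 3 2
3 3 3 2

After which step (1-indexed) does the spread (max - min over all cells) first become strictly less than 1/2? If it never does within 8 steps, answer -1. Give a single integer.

Step 1: max=3, min=7/3, spread=2/3
Step 2: max=3, min=91/36, spread=17/36
  -> spread < 1/2 first at step 2
Step 3: max=3, min=5633/2160, spread=847/2160
Step 4: max=671/225, min=86569/32400, spread=2011/6480
Step 5: max=320287/108000, min=10533217/3888000, spread=199423/777600
Step 6: max=6364751/2160000, min=638935133/233280000, spread=1938319/9331200
Step 7: max=569755801/194400000, min=38628722947/13996800000, spread=95747789/559872000
Step 8: max=34018856059/11664000000, min=2331854744873/839808000000, spread=940023131/6718464000

Answer: 2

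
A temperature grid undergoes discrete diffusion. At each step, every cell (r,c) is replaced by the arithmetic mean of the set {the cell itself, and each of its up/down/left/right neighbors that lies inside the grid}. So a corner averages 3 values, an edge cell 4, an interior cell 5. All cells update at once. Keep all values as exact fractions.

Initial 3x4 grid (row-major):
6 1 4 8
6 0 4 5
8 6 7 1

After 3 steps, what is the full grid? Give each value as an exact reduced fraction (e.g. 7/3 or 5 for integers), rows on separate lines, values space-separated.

After step 1:
  13/3 11/4 17/4 17/3
  5 17/5 4 9/2
  20/3 21/4 9/2 13/3
After step 2:
  145/36 221/60 25/6 173/36
  97/20 102/25 413/100 37/8
  203/36 1189/240 217/48 40/9
After step 3:
  2261/540 7181/1800 15107/3600 979/216
  5579/1200 8679/2000 8609/2000 3601/800
  11119/2160 34549/7200 32489/7200 1957/432

Answer: 2261/540 7181/1800 15107/3600 979/216
5579/1200 8679/2000 8609/2000 3601/800
11119/2160 34549/7200 32489/7200 1957/432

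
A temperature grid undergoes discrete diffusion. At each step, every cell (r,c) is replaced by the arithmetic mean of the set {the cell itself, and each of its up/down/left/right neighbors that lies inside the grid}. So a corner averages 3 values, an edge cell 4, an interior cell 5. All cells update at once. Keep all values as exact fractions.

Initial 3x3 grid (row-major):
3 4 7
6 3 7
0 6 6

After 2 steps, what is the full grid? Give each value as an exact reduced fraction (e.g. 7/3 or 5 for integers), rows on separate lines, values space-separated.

After step 1:
  13/3 17/4 6
  3 26/5 23/4
  4 15/4 19/3
After step 2:
  139/36 1187/240 16/3
  62/15 439/100 1397/240
  43/12 1157/240 95/18

Answer: 139/36 1187/240 16/3
62/15 439/100 1397/240
43/12 1157/240 95/18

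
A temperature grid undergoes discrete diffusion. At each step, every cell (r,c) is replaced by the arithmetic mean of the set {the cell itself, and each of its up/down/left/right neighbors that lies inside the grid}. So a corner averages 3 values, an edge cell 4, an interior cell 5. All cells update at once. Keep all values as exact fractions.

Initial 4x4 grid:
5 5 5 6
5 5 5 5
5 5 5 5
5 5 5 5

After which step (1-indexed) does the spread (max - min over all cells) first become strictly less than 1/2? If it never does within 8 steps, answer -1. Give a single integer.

Step 1: max=16/3, min=5, spread=1/3
  -> spread < 1/2 first at step 1
Step 2: max=95/18, min=5, spread=5/18
Step 3: max=1121/216, min=5, spread=41/216
Step 4: max=33443/6480, min=5, spread=1043/6480
Step 5: max=997553/194400, min=5, spread=25553/194400
Step 6: max=29831459/5832000, min=90079/18000, spread=645863/5832000
Step 7: max=892441691/174960000, min=600971/120000, spread=16225973/174960000
Step 8: max=26721477983/5248800000, min=270701/54000, spread=409340783/5248800000

Answer: 1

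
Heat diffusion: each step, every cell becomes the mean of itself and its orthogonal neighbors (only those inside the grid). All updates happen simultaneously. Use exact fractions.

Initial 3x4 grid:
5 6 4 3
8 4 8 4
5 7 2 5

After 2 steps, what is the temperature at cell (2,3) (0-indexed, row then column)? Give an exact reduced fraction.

Step 1: cell (2,3) = 11/3
Step 2: cell (2,3) = 85/18
Full grid after step 2:
  199/36 86/15 271/60 167/36
  251/40 103/20 107/20 251/60
  50/9 349/60 271/60 85/18

Answer: 85/18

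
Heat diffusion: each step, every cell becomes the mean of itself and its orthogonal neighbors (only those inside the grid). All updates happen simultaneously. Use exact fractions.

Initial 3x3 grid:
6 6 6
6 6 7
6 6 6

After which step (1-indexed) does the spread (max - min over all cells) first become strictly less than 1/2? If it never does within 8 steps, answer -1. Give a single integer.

Step 1: max=19/3, min=6, spread=1/3
  -> spread < 1/2 first at step 1
Step 2: max=1507/240, min=6, spread=67/240
Step 3: max=13397/2160, min=1207/200, spread=1807/10800
Step 4: max=5341963/864000, min=32761/5400, spread=33401/288000
Step 5: max=47885933/7776000, min=3283391/540000, spread=3025513/38880000
Step 6: max=19127326867/3110400000, min=175555949/28800000, spread=53531/995328
Step 7: max=1145776925849/186624000000, min=47447116051/7776000000, spread=450953/11943936
Step 8: max=68693543560603/11197440000000, min=5699728610519/933120000000, spread=3799043/143327232

Answer: 1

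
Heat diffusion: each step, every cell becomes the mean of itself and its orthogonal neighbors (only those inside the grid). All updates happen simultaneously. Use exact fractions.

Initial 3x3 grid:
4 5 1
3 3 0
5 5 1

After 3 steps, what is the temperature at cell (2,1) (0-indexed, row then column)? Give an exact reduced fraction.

Answer: 22247/7200

Derivation:
Step 1: cell (2,1) = 7/2
Step 2: cell (2,1) = 391/120
Step 3: cell (2,1) = 22247/7200
Full grid after step 3:
  53/15 14323/4800 887/360
  51619/14400 18353/6000 11423/4800
  7877/2160 22247/7200 1829/720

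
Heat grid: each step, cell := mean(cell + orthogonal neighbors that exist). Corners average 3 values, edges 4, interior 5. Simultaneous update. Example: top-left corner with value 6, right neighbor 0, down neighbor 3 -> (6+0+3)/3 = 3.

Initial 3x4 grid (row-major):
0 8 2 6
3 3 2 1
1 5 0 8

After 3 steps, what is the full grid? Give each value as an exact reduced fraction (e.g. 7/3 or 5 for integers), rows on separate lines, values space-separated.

Answer: 3581/1080 22483/7200 8741/2400 299/90
39551/14400 9977/3000 1497/500 17047/4800
703/240 817/300 3983/1200 2227/720

Derivation:
After step 1:
  11/3 13/4 9/2 3
  7/4 21/5 8/5 17/4
  3 9/4 15/4 3
After step 2:
  26/9 937/240 247/80 47/12
  757/240 261/100 183/50 237/80
  7/3 33/10 53/20 11/3
After step 3:
  3581/1080 22483/7200 8741/2400 299/90
  39551/14400 9977/3000 1497/500 17047/4800
  703/240 817/300 3983/1200 2227/720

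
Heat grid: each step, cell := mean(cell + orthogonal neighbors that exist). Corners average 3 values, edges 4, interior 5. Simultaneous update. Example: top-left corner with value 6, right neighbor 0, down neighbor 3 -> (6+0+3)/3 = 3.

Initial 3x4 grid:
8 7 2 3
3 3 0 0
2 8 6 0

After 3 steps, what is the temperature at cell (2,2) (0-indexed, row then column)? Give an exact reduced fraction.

Answer: 7273/2400

Derivation:
Step 1: cell (2,2) = 7/2
Step 2: cell (2,2) = 249/80
Step 3: cell (2,2) = 7273/2400
Full grid after step 3:
  851/180 1241/300 10847/3600 4627/2160
  8111/1800 24167/6000 1087/375 29783/14400
  9497/2160 28259/7200 7273/2400 137/60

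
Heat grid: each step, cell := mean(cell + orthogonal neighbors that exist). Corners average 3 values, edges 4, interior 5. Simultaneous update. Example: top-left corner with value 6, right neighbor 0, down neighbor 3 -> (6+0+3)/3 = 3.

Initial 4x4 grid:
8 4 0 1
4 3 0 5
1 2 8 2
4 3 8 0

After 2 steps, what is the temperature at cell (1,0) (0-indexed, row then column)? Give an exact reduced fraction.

Answer: 881/240

Derivation:
Step 1: cell (1,0) = 4
Step 2: cell (1,0) = 881/240
Full grid after step 2:
  157/36 97/30 51/20 7/4
  881/240 339/100 261/100 219/80
  769/240 17/5 191/50 157/48
  29/9 113/30 49/12 71/18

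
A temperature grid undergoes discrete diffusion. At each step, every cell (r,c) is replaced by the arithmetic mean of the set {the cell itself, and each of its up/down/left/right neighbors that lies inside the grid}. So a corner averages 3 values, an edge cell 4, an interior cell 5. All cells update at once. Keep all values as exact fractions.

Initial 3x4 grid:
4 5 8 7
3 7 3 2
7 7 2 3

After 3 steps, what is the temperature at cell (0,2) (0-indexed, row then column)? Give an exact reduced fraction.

Answer: 36409/7200

Derivation:
Step 1: cell (0,2) = 23/4
Step 2: cell (0,2) = 1309/240
Step 3: cell (0,2) = 36409/7200
Full grid after step 3:
  61/12 4201/800 36409/7200 5237/1080
  75233/14400 15011/3000 584/125 20281/4800
  2243/432 8971/1800 15217/3600 8189/2160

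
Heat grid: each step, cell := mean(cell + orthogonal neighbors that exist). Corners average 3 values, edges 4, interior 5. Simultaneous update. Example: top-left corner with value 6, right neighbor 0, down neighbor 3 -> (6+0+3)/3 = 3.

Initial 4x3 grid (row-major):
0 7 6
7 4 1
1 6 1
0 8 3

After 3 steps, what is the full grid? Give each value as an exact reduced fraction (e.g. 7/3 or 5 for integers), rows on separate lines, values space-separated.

Answer: 1823/432 11837/2880 449/108
2743/720 487/120 5441/1440
149/40 147/40 1783/480
517/144 1197/320 131/36

Derivation:
After step 1:
  14/3 17/4 14/3
  3 5 3
  7/2 4 11/4
  3 17/4 4
After step 2:
  143/36 223/48 143/36
  97/24 77/20 185/48
  27/8 39/10 55/16
  43/12 61/16 11/3
After step 3:
  1823/432 11837/2880 449/108
  2743/720 487/120 5441/1440
  149/40 147/40 1783/480
  517/144 1197/320 131/36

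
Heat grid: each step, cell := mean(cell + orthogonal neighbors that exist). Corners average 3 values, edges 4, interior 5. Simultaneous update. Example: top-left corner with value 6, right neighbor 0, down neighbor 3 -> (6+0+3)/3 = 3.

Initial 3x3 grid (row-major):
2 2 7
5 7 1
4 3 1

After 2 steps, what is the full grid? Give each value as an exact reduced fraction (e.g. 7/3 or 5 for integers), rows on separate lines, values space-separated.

Answer: 4 433/120 71/18
151/40 407/100 63/20
49/12 781/240 113/36

Derivation:
After step 1:
  3 9/2 10/3
  9/2 18/5 4
  4 15/4 5/3
After step 2:
  4 433/120 71/18
  151/40 407/100 63/20
  49/12 781/240 113/36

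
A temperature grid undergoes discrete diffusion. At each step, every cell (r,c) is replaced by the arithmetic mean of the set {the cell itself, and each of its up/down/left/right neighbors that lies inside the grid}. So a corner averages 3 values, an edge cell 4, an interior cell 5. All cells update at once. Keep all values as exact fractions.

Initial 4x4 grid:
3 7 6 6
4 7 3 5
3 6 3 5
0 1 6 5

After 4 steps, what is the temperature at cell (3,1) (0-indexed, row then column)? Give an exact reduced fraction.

Step 1: cell (3,1) = 13/4
Step 2: cell (3,1) = 37/12
Step 3: cell (3,1) = 505/144
Step 4: cell (3,1) = 389623/108000
Full grid after step 4:
  309397/64800 215939/43200 1108039/216000 167399/32400
  5911/1350 165659/36000 439457/90000 1068379/216000
  12479/3375 364051/90000 792113/180000 1008107/216000
  21713/6480 389623/108000 447211/108000 285299/64800

Answer: 389623/108000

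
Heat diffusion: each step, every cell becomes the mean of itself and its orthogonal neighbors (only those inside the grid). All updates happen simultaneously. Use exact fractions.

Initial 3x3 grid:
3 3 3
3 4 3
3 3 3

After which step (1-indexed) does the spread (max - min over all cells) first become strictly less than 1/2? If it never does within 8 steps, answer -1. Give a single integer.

Step 1: max=13/4, min=3, spread=1/4
  -> spread < 1/2 first at step 1
Step 2: max=81/25, min=249/80, spread=51/400
Step 3: max=15223/4800, min=1127/360, spread=589/14400
Step 4: max=94943/30000, min=905081/288000, spread=31859/1440000
Step 5: max=54531607/17280000, min=5664721/1800000, spread=751427/86400000
Step 6: max=340634687/108000000, min=3265463129/1036800000, spread=23149331/5184000000
Step 7: max=196106654263/62208000000, min=20414931889/6480000000, spread=616540643/311040000000
Step 8: max=1225512453983/388800000000, min=11761372008761/3732480000000, spread=17737747379/18662400000000

Answer: 1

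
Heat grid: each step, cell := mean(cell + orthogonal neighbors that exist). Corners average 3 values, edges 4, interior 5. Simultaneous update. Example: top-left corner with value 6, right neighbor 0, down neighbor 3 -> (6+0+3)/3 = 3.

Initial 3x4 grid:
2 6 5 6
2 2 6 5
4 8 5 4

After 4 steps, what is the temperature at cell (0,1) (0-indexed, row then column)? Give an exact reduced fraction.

Step 1: cell (0,1) = 15/4
Step 2: cell (0,1) = 529/120
Step 3: cell (0,1) = 14887/3600
Step 4: cell (0,1) = 235397/54000
Full grid after step 4:
  252989/64800 235397/54000 256817/54000 660463/129600
  588497/144000 260653/60000 590831/120000 1451509/288000
  270589/64800 247897/54000 262567/54000 663263/129600

Answer: 235397/54000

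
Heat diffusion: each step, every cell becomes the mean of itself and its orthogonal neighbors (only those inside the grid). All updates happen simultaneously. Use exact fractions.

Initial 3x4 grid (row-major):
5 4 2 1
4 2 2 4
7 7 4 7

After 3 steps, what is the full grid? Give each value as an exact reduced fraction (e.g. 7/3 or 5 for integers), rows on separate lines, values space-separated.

After step 1:
  13/3 13/4 9/4 7/3
  9/2 19/5 14/5 7/2
  6 5 5 5
After step 2:
  145/36 409/120 319/120 97/36
  559/120 387/100 347/100 409/120
  31/6 99/20 89/20 9/2
After step 3:
  2177/540 1571/450 688/225 1577/540
  31901/7200 6107/1500 5357/1500 25331/7200
  197/40 5531/1200 1737/400 1483/360

Answer: 2177/540 1571/450 688/225 1577/540
31901/7200 6107/1500 5357/1500 25331/7200
197/40 5531/1200 1737/400 1483/360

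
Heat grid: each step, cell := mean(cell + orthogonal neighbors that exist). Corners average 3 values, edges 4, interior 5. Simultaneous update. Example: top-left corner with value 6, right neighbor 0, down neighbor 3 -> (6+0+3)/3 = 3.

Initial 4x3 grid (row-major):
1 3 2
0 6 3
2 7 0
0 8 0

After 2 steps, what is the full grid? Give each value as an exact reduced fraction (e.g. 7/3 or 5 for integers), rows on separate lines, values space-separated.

After step 1:
  4/3 3 8/3
  9/4 19/5 11/4
  9/4 23/5 5/2
  10/3 15/4 8/3
After step 2:
  79/36 27/10 101/36
  289/120 82/25 703/240
  373/120 169/50 751/240
  28/9 287/80 107/36

Answer: 79/36 27/10 101/36
289/120 82/25 703/240
373/120 169/50 751/240
28/9 287/80 107/36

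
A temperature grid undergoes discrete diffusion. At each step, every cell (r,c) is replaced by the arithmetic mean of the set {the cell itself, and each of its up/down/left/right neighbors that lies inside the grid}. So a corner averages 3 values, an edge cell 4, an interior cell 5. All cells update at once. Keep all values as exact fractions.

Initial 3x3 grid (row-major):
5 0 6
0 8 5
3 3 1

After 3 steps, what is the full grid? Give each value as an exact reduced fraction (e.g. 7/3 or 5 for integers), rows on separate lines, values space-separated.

Answer: 6847/2160 55459/14400 8287/2160
12221/3600 10129/3000 14621/3600
2149/720 17153/4800 2549/720

Derivation:
After step 1:
  5/3 19/4 11/3
  4 16/5 5
  2 15/4 3
After step 2:
  125/36 797/240 161/36
  163/60 207/50 223/60
  13/4 239/80 47/12
After step 3:
  6847/2160 55459/14400 8287/2160
  12221/3600 10129/3000 14621/3600
  2149/720 17153/4800 2549/720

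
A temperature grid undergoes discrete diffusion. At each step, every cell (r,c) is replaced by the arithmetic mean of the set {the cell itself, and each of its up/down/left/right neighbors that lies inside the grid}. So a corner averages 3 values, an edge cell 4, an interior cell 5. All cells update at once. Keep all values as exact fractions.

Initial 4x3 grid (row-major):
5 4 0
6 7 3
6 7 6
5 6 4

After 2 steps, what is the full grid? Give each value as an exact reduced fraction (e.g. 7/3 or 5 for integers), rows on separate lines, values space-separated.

Answer: 5 251/60 31/9
28/5 129/25 251/60
361/60 283/50 311/60
103/18 229/40 95/18

Derivation:
After step 1:
  5 4 7/3
  6 27/5 4
  6 32/5 5
  17/3 11/2 16/3
After step 2:
  5 251/60 31/9
  28/5 129/25 251/60
  361/60 283/50 311/60
  103/18 229/40 95/18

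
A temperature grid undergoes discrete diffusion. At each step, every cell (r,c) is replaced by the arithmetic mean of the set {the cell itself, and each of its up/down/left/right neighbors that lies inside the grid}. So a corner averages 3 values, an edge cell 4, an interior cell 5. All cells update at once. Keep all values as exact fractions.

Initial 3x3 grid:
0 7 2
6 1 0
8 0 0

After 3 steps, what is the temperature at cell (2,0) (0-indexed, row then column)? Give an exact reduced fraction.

Step 1: cell (2,0) = 14/3
Step 2: cell (2,0) = 32/9
Step 3: cell (2,0) = 1777/540
Full grid after step 3:
  7613/2160 20123/7200 1651/720
  16057/4800 5409/2000 8557/4800
  1777/540 33821/14400 76/45

Answer: 1777/540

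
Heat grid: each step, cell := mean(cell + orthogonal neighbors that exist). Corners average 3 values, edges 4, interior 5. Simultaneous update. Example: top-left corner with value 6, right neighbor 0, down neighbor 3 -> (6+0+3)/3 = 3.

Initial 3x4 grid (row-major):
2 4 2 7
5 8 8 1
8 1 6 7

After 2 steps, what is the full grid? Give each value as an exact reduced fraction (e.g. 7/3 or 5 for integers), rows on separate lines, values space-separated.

Answer: 161/36 1087/240 211/48 43/9
1157/240 257/50 267/50 75/16
97/18 1267/240 251/48 191/36

Derivation:
After step 1:
  11/3 4 21/4 10/3
  23/4 26/5 5 23/4
  14/3 23/4 11/2 14/3
After step 2:
  161/36 1087/240 211/48 43/9
  1157/240 257/50 267/50 75/16
  97/18 1267/240 251/48 191/36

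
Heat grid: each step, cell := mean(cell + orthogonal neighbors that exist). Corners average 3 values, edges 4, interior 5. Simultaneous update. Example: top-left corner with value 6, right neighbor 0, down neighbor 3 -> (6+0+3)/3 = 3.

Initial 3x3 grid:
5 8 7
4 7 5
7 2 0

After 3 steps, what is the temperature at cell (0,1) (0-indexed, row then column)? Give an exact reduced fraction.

Answer: 84499/14400

Derivation:
Step 1: cell (0,1) = 27/4
Step 2: cell (0,1) = 1457/240
Step 3: cell (0,1) = 84499/14400
Full grid after step 3:
  6251/1080 84499/14400 6071/1080
  8511/1600 10121/2000 7911/1600
  10007/2160 15881/3600 8927/2160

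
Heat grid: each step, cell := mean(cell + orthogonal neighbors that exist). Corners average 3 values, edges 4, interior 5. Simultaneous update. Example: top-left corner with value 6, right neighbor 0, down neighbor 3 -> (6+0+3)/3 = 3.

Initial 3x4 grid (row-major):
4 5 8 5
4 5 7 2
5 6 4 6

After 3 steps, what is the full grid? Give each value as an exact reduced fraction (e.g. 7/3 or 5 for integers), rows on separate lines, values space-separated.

After step 1:
  13/3 11/2 25/4 5
  9/2 27/5 26/5 5
  5 5 23/4 4
After step 2:
  43/9 1289/240 439/80 65/12
  577/120 128/25 138/25 24/5
  29/6 423/80 399/80 59/12
After step 3:
  10769/2160 37361/7200 4359/800 3769/720
  35171/7200 1958/375 5183/1000 1549/300
  3583/720 12137/2400 12427/2400 3529/720

Answer: 10769/2160 37361/7200 4359/800 3769/720
35171/7200 1958/375 5183/1000 1549/300
3583/720 12137/2400 12427/2400 3529/720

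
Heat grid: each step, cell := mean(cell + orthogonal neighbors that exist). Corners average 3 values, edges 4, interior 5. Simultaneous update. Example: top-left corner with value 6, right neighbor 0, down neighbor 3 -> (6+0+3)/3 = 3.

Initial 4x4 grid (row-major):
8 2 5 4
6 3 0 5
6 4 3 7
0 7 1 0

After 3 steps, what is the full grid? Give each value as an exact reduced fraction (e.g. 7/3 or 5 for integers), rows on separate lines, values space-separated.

Answer: 245/54 30743/7200 26407/7200 517/135
33473/7200 5801/1500 5563/1500 25657/7200
29681/7200 11719/3000 9827/3000 24793/7200
4363/1080 24881/7200 23473/7200 667/216

Derivation:
After step 1:
  16/3 9/2 11/4 14/3
  23/4 3 16/5 4
  4 23/5 3 15/4
  13/3 3 11/4 8/3
After step 2:
  187/36 187/48 907/240 137/36
  217/48 421/100 319/100 937/240
  1121/240 88/25 173/50 161/48
  34/9 881/240 137/48 55/18
After step 3:
  245/54 30743/7200 26407/7200 517/135
  33473/7200 5801/1500 5563/1500 25657/7200
  29681/7200 11719/3000 9827/3000 24793/7200
  4363/1080 24881/7200 23473/7200 667/216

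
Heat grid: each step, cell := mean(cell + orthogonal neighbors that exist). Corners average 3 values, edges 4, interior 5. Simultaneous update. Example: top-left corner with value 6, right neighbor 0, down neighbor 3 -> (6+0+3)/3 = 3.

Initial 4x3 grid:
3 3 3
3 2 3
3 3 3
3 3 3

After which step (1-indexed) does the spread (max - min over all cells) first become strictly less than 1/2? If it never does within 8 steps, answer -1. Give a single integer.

Answer: 1

Derivation:
Step 1: max=3, min=11/4, spread=1/4
  -> spread < 1/2 first at step 1
Step 2: max=3, min=277/100, spread=23/100
Step 3: max=1187/400, min=13589/4800, spread=131/960
Step 4: max=21209/7200, min=123049/43200, spread=841/8640
Step 5: max=4226627/1440000, min=49297949/17280000, spread=56863/691200
Step 6: max=37890457/12960000, min=445025659/155520000, spread=386393/6220800
Step 7: max=15131641187/5184000000, min=178230276869/62208000000, spread=26795339/497664000
Step 8: max=906033850333/311040000000, min=10713624285871/3732480000000, spread=254051069/5971968000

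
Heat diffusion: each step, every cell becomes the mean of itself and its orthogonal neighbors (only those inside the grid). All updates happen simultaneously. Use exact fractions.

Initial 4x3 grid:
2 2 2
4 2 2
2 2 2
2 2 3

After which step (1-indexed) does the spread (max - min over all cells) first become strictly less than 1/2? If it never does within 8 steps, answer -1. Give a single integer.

Answer: 3

Derivation:
Step 1: max=8/3, min=2, spread=2/3
Step 2: max=151/60, min=2, spread=31/60
Step 3: max=1291/540, min=5093/2400, spread=5803/21600
  -> spread < 1/2 first at step 3
Step 4: max=251909/108000, min=46613/21600, spread=4711/27000
Step 5: max=2235479/972000, min=4730497/2160000, spread=2135107/19440000
Step 6: max=221504261/97200000, min=429201497/194400000, spread=552281/7776000
Step 7: max=3966631357/1749600000, min=62065950437/27993600000, spread=56006051/1119744000
Step 8: max=395064024133/174960000000, min=1555232288657/699840000000, spread=200190463/5598720000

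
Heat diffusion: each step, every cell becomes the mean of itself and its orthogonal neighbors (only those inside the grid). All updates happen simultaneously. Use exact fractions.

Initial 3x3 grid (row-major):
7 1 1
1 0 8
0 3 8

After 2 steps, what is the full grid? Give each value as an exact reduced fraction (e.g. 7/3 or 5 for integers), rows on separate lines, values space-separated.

After step 1:
  3 9/4 10/3
  2 13/5 17/4
  4/3 11/4 19/3
After step 2:
  29/12 671/240 59/18
  67/30 277/100 991/240
  73/36 781/240 40/9

Answer: 29/12 671/240 59/18
67/30 277/100 991/240
73/36 781/240 40/9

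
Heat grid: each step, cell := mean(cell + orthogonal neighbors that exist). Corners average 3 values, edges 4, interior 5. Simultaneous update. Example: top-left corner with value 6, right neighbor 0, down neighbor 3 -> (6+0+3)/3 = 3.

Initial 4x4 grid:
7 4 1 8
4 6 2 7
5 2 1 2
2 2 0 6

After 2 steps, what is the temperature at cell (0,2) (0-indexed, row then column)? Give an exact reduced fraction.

Answer: 1019/240

Derivation:
Step 1: cell (0,2) = 15/4
Step 2: cell (0,2) = 1019/240
Full grid after step 2:
  5 337/80 1019/240 83/18
  347/80 101/25 169/50 1049/240
  299/80 259/100 57/20 769/240
  31/12 199/80 469/240 107/36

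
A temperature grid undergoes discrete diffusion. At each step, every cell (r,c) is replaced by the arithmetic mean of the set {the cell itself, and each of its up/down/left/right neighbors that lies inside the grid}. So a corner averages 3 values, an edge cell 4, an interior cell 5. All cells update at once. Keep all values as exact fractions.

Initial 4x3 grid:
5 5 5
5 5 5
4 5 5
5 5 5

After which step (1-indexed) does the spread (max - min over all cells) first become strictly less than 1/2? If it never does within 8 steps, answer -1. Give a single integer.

Step 1: max=5, min=14/3, spread=1/3
  -> spread < 1/2 first at step 1
Step 2: max=5, min=569/120, spread=31/120
Step 3: max=5, min=5189/1080, spread=211/1080
Step 4: max=8953/1800, min=523103/108000, spread=14077/108000
Step 5: max=536317/108000, min=4719593/972000, spread=5363/48600
Step 6: max=297131/60000, min=142059191/29160000, spread=93859/1166400
Step 7: max=480663533/97200000, min=8537725519/1749600000, spread=4568723/69984000
Step 8: max=14398381111/2916000000, min=513099564371/104976000000, spread=8387449/167961600

Answer: 1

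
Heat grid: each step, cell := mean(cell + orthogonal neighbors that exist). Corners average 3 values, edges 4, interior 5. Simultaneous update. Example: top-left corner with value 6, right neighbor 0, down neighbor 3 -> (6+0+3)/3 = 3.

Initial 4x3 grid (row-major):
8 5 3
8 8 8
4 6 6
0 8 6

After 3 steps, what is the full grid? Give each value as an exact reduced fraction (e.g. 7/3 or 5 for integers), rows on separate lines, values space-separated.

Answer: 155/24 5713/900 2659/432
3757/600 37667/6000 45209/7200
2223/400 35827/6000 44389/7200
1859/360 19757/3600 12979/2160

Derivation:
After step 1:
  7 6 16/3
  7 7 25/4
  9/2 32/5 13/2
  4 5 20/3
After step 2:
  20/3 19/3 211/36
  51/8 653/100 301/48
  219/40 147/25 1549/240
  9/2 331/60 109/18
After step 3:
  155/24 5713/900 2659/432
  3757/600 37667/6000 45209/7200
  2223/400 35827/6000 44389/7200
  1859/360 19757/3600 12979/2160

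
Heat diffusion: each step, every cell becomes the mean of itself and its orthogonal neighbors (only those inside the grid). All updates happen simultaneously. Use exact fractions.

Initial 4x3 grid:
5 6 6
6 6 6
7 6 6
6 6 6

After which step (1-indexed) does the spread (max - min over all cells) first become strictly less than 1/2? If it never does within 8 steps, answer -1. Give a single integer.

Answer: 2

Derivation:
Step 1: max=19/3, min=17/3, spread=2/3
Step 2: max=1487/240, min=209/36, spread=281/720
  -> spread < 1/2 first at step 2
Step 3: max=13337/2160, min=635/108, spread=637/2160
Step 4: max=397307/64800, min=5114341/864000, spread=549257/2592000
Step 5: max=11879609/1944000, min=307994879/51840000, spread=26384083/155520000
Step 6: max=355258583/58320000, min=18523348861/3110400000, spread=1271326697/9331200000
Step 7: max=2658821459/437400000, min=1113716712599/186624000000, spread=62141329723/559872000000
Step 8: max=636973398199/104976000000, min=66924833987941/11197440000000, spread=3056985459857/33592320000000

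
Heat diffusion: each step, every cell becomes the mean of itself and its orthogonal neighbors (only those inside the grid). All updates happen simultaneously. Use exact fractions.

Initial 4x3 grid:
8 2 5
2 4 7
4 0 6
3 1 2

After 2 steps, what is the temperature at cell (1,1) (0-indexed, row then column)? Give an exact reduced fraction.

Answer: 83/20

Derivation:
Step 1: cell (1,1) = 3
Step 2: cell (1,1) = 83/20
Full grid after step 2:
  53/12 197/48 179/36
  55/16 83/20 203/48
  149/48 27/10 61/16
  77/36 61/24 11/4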